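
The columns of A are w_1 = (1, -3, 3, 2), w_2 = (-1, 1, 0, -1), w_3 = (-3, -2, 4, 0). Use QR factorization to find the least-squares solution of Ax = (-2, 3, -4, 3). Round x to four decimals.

x = (-3.3924, -6.5949, 1.4304)

e_1 = w_1/‖w_1‖ = (1, -3, 3, 2)/4.7958 = (0.2085, -0.6255, 0.6255, 0.4170).
r_{12} = e_1·w_2 = -1.2511.
u_2 = w_2 + 1.2511·e_1 = (-0.7391, 0.2174, 0.7826, -0.4783).
‖u_2‖ = 1.1978, so e_2 = (-0.6171, 0.1815, 0.6534, -0.3993).
r_{13} = e_1·w_3 = 3.1277; r_{23} = e_2·w_3 = 4.1016.
u_3 = w_3 − 3.1277·e_1 − 4.1016·e_2 = (-1.1212, -0.7879, -0.6364, 0.3333).
‖u_3‖ = 1.5472, so e_3 = (-0.7247, -0.5092, -0.4113, 0.2154).
Qᵀb = (-3.5447, -2.0327, 2.2131).
Back-substitute: x_3 = 2.2131/1.5472 = 1.4304.
x_2 = (-2.0327 − 4.1016·1.4304)/1.1978 = -6.5949.
x_1 = (-3.5447 + 1.2511·(-6.5949) − 3.1277·1.4304)/4.7958 = -3.3924.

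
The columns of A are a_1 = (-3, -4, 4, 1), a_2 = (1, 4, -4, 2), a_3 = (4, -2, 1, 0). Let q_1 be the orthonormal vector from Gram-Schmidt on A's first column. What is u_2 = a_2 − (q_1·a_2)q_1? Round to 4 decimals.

u_2 = (-1.3571, 0.8571, -0.8571, 2.7857)

a_1 = (-3, -4, 4, 1); ‖a_1‖ = 6.4807, so q_1 = (-0.4629, -0.6172, 0.6172, 0.1543).
q_1·a_2 = (-0.4629)·1 + (-0.6172)·4 + 0.6172·(-4) + 0.1543·2 = -5.0920.
u_2 = a_2 + 5.0920·q_1 = (-1.3571, 0.8571, -0.8571, 2.7857).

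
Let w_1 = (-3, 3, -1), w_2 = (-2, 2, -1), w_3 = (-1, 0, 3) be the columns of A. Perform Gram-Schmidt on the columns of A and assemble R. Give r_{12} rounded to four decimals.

r_{12} = 2.9824

w_1 = (-3, 3, -1); ‖w_1‖ = 4.3589, so e_1 = (-0.6882, 0.6882, -0.2294).
r_{12} = e_1·w_2 = 2.9824.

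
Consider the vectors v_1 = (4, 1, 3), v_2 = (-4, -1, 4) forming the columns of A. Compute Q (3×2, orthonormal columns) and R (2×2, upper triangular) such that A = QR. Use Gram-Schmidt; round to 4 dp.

v_1 = (4, 1, 3); ‖v_1‖ = 5.0990, so q_1 = (0.7845, 0.1961, 0.5883).
q_1·v_2 = 0.7845·(-4) + 0.1961·(-1) + 0.5883·4 = -0.9806.
u_2 = v_2 + 0.9806·q_1 = (-3.2308, -0.8077, 4.5769).
‖u_2‖ = 5.6603, so q_2 = (-0.5708, -0.1427, 0.8086).

Q = [[0.7845, -0.5708], [0.1961, -0.1427], [0.5883, 0.8086]], R = [[5.0990, -0.9806], [0.0000, 5.6603]]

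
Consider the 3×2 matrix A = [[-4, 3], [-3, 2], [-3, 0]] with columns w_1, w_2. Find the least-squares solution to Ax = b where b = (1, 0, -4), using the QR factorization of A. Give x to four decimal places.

q_1 = w_1/‖w_1‖ = (-4, -3, -3)/5.8310 = (-0.6860, -0.5145, -0.5145).
r_{12} = q_1·w_2 = -3.0870.
u_2 = w_2 + 3.0870·q_1 = (0.8824, 0.4118, -1.5882).
‖u_2‖ = 1.8630, so q_2 = (0.4736, 0.2210, -0.8525).
Qᵀb = (1.3720, 3.8838).
Back-substitute: x_2 = 3.8838/1.8630 = 2.0847.
x_1 = (1.3720 + 3.0870·2.0847)/5.8310 = 1.3390.

x = (1.3390, 2.0847)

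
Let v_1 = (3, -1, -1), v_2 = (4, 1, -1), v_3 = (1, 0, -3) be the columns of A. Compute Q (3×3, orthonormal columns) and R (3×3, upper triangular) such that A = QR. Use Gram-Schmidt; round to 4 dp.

e_1 = v_1/‖v_1‖ = (3, -1, -1)/3.3166 = (0.9045, -0.3015, -0.3015).
r_{12} = e_1·v_2 = 3.6181.
u_2 = v_2 − 3.6181·e_1 = (0.7273, 2.0909, 0.0909).
‖u_2‖ = 2.2156, so e_2 = (0.3282, 0.9437, 0.0410).
r_{13} = e_1·v_3 = 1.8091; r_{23} = e_2·v_3 = 0.2052.
u_3 = v_3 − 1.8091·e_1 − 0.2052·e_2 = (-0.7037, 0.3519, -2.4630).
‖u_3‖ = 2.5856, so e_3 = (-0.2722, 0.1361, -0.9526).

Q = [[0.9045, 0.3282, -0.2722], [-0.3015, 0.9437, 0.1361], [-0.3015, 0.0410, -0.9526]], R = [[3.3166, 3.6181, 1.8091], [0.0000, 2.2156, 0.2052], [0.0000, 0.0000, 2.5856]]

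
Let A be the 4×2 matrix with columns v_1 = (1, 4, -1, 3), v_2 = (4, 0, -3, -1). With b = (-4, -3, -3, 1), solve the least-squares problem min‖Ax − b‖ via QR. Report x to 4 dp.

x = (-0.3324, -0.2566)

q_1 = v_1/‖v_1‖ = (1, 4, -1, 3)/5.1962 = (0.1925, 0.7698, -0.1925, 0.5774).
r_{12} = q_1·v_2 = 0.7698.
u_2 = v_2 − 0.7698·q_1 = (3.8519, -0.5926, -2.8519, -1.4444).
‖u_2‖ = 5.0406, so q_2 = (0.7642, -0.1176, -0.5658, -0.2866).
Qᵀb = (-1.9245, -1.2932).
Back-substitute: x_2 = -1.2932/5.0406 = -0.2566.
x_1 = (-1.9245 − 0.7698·(-0.2566))/5.1962 = -0.3324.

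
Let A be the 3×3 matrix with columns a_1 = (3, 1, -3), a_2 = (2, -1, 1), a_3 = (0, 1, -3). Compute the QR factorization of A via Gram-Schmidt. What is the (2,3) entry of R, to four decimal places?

r_{23} = -2.0999

a_1 = (3, 1, -3); ‖a_1‖ = 4.3589, so e_1 = (0.6882, 0.2294, -0.6882).
e_1·a_2 = 0.6882·2 + 0.2294·(-1) + (-0.6882)·1 = 0.4588.
u_2 = a_2 − 0.4588·e_1 = (1.6842, -1.1053, 1.3158).
‖u_2‖ = 2.4061, so e_2 = (0.7000, -0.4594, 0.5468).
r_{23} = e_2·a_3 = -2.0999.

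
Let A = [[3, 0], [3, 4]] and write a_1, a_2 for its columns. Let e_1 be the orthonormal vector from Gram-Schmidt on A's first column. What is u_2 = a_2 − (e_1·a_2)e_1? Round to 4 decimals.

u_2 = (-2.0000, 2.0000)

a_1 = (3, 3); ‖a_1‖ = 4.2426, so e_1 = (0.7071, 0.7071).
e_1·a_2 = 0.7071·0 + 0.7071·4 = 2.8284.
u_2 = a_2 − 2.8284·e_1 = (-2.0000, 2.0000).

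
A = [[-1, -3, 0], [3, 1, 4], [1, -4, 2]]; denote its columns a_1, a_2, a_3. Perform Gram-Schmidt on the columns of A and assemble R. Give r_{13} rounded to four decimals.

a_1 = (-1, 3, 1); ‖a_1‖ = 3.3166, so q_1 = (-0.3015, 0.9045, 0.3015).
r_{13} = q_1·a_3 = 4.2212.

r_{13} = 4.2212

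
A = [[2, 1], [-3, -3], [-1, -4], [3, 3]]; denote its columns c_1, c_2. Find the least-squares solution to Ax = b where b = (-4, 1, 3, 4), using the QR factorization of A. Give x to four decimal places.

x = (0.4279, -0.4934)

c_1 = (2, -3, -1, 3); ‖c_1‖ = 4.7958, so e_1 = (0.4170, -0.6255, -0.2085, 0.6255).
e_1·c_2 = 0.4170·1 + (-0.6255)·(-3) + (-0.2085)·(-4) + 0.6255·3 = 5.0043.
u_2 = c_2 − 5.0043·e_1 = (-1.0870, 0.1304, -2.9565, -0.1304).
‖u_2‖ = 3.1554, so e_2 = (-0.3445, 0.0413, -0.9370, -0.0413).
Qᵀb = (-0.4170, -1.5570).
Back-substitute: x_2 = -1.5570/3.1554 = -0.4934.
x_1 = (-0.4170 − 5.0043·(-0.4934))/4.7958 = 0.4279.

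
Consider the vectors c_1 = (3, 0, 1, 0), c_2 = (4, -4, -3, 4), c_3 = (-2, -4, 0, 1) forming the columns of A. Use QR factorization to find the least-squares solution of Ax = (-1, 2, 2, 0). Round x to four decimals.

x = (0.1724, -0.3333, -0.0460)

e_1 = c_1/‖c_1‖ = (3, 0, 1, 0)/3.1623 = (0.9487, 0.0000, 0.3162, 0.0000).
r_{12} = e_1·c_2 = 2.8460.
u_2 = c_2 − 2.8460·e_1 = (1.3000, -4.0000, -3.9000, 4.0000).
‖u_2‖ = 6.9929, so e_2 = (0.1859, -0.5720, -0.5577, 0.5720).
r_{13} = e_1·c_3 = -1.8974; r_{23} = e_2·c_3 = 2.4883.
u_3 = c_3 + 1.8974·e_1 − 2.4883·e_2 = (-0.6626, -2.5767, 1.9877, -0.4233).
‖u_3‖ = 3.3479, so e_3 = (-0.1979, -0.7696, 0.5937, -0.1264).
Qᵀb = (-0.3162, -2.4454, -0.1539).
Back-substitute: x_3 = -0.1539/3.3479 = -0.0460.
x_2 = (-2.4454 − 2.4883·(-0.0460))/6.9929 = -0.3333.
x_1 = (-0.3162 − 2.8460·(-0.3333) + 1.8974·(-0.0460))/3.1623 = 0.1724.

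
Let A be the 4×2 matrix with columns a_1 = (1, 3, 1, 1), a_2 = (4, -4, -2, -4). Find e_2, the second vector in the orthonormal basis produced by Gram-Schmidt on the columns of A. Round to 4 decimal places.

a_1 = (1, 3, 1, 1); ‖a_1‖ = 3.4641, so e_1 = (0.2887, 0.8660, 0.2887, 0.2887).
e_1·a_2 = 0.2887·4 + 0.8660·(-4) + 0.2887·(-2) + 0.2887·(-4) = -4.0415.
u_2 = a_2 + 4.0415·e_1 = (5.1667, -0.5000, -0.8333, -2.8333).
‖u_2‖ = 5.9722, so e_2 = (0.8651, -0.0837, -0.1395, -0.4744).

e_2 = (0.8651, -0.0837, -0.1395, -0.4744)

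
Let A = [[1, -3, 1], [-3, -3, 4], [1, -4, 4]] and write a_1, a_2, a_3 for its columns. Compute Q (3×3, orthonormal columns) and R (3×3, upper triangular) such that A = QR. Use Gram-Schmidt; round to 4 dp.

Q = [[0.3015, -0.5486, -0.7798], [-0.9045, -0.4232, -0.0520], [0.3015, -0.7210, 0.6239]], R = [[3.3166, 0.6030, -2.1106], [0.0000, 5.7997, -5.1257], [0.0000, 0.0000, 1.5076]]

a_1 = (1, -3, 1); ‖a_1‖ = 3.3166, so e_1 = (0.3015, -0.9045, 0.3015).
e_1·a_2 = 0.3015·(-3) + (-0.9045)·(-3) + 0.3015·(-4) = 0.6030.
u_2 = a_2 − 0.6030·e_1 = (-3.1818, -2.4545, -4.1818).
‖u_2‖ = 5.7997, so e_2 = (-0.5486, -0.4232, -0.7210).
e_1·a_3 = 0.3015·1 + (-0.9045)·4 + 0.3015·4 = -2.1106; e_2·a_3 = (-0.5486)·1 + (-0.4232)·4 + (-0.7210)·4 = -5.1257.
u_3 = a_3 + 2.1106·e_1 + 5.1257·e_2 = (-1.1757, -0.0784, 0.9405).
‖u_3‖ = 1.5076, so e_3 = (-0.7798, -0.0520, 0.6239).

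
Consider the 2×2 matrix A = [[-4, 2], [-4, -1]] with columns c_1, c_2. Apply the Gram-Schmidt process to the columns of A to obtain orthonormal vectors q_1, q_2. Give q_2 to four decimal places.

q_2 = (0.7071, -0.7071)

c_1 = (-4, -4); ‖c_1‖ = 5.6569, so q_1 = (-0.7071, -0.7071).
q_1·c_2 = (-0.7071)·2 + (-0.7071)·(-1) = -0.7071.
u_2 = c_2 + 0.7071·q_1 = (1.5000, -1.5000).
‖u_2‖ = 2.1213, so q_2 = (0.7071, -0.7071).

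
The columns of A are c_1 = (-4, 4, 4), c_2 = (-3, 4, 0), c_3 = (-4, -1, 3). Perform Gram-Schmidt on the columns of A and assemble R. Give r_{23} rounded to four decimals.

c_1 = (-4, 4, 4); ‖c_1‖ = 6.9282, so q_1 = (-0.5774, 0.5774, 0.5774).
q_1·c_2 = (-0.5774)·(-3) + 0.5774·4 + 0.5774·0 = 4.0415.
u_2 = c_2 − 4.0415·q_1 = (-0.6667, 1.6667, -2.3333).
‖u_2‖ = 2.9439, so q_2 = (-0.2265, 0.5661, -0.7926).
r_{23} = q_2·c_3 = -2.0381.

r_{23} = -2.0381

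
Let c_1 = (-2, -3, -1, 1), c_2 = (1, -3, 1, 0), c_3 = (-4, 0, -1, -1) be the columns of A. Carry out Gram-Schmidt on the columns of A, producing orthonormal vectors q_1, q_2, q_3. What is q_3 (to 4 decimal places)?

c_1 = (-2, -3, -1, 1); ‖c_1‖ = 3.8730, so q_1 = (-0.5164, -0.7746, -0.2582, 0.2582).
q_1·c_2 = (-0.5164)·1 + (-0.7746)·(-3) + (-0.2582)·1 + 0.2582·0 = 1.5492.
u_2 = c_2 − 1.5492·q_1 = (1.8000, -1.8000, 1.4000, -0.4000).
‖u_2‖ = 2.9326, so q_2 = (0.6138, -0.6138, 0.4774, -0.1364).
q_1·c_3 = (-0.5164)·(-4) + (-0.7746)·0 + (-0.2582)·(-1) + 0.2582·(-1) = 2.0656; q_2·c_3 = 0.6138·(-4) + (-0.6138)·0 + 0.4774·(-1) + (-0.1364)·(-1) = -2.7962.
u_3 = c_3 − 2.0656·q_1 + 2.7962·q_2 = (-1.2171, -0.1163, 0.8682, -1.9147).
‖u_3‖ = 2.4320, so q_3 = (-0.5004, -0.0478, 0.3570, -0.7873).

q_3 = (-0.5004, -0.0478, 0.3570, -0.7873)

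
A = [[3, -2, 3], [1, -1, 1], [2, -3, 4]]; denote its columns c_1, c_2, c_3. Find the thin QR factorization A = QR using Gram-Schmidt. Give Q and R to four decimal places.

c_1 = (3, 1, 2); ‖c_1‖ = 3.7417, so q_1 = (0.8018, 0.2673, 0.5345).
q_1·c_2 = 0.8018·(-2) + 0.2673·(-1) + 0.5345·(-3) = -3.4744.
u_2 = c_2 + 3.4744·q_1 = (0.7857, -0.0714, -1.1429).
‖u_2‖ = 1.3887, so q_2 = (0.5658, -0.0514, -0.8230).
q_1·c_3 = 0.8018·3 + 0.2673·1 + 0.5345·4 = 4.8107; q_2·c_3 = 0.5658·3 + (-0.0514)·1 + (-0.8230)·4 = -1.6459.
u_3 = c_3 − 4.8107·q_1 + 1.6459·q_2 = (0.0741, -0.3704, 0.0741).
‖u_3‖ = 0.3849, so q_3 = (0.1925, -0.9623, 0.1925).

Q = [[0.8018, 0.5658, 0.1925], [0.2673, -0.0514, -0.9623], [0.5345, -0.8230, 0.1925]], R = [[3.7417, -3.4744, 4.8107], [0.0000, 1.3887, -1.6459], [0.0000, 0.0000, 0.3849]]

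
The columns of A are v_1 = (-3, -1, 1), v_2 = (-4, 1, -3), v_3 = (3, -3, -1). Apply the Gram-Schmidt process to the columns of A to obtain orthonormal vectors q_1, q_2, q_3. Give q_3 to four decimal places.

q_3 = (0.1342, -0.8725, -0.4698)

v_1 = (-3, -1, 1); ‖v_1‖ = 3.3166, so q_1 = (-0.9045, -0.3015, 0.3015).
q_1·v_2 = (-0.9045)·(-4) + (-0.3015)·1 + 0.3015·(-3) = 2.4121.
u_2 = v_2 − 2.4121·q_1 = (-1.8182, 1.7273, -3.7273).
‖u_2‖ = 4.4924, so q_2 = (-0.4047, 0.3845, -0.8297).
q_1·v_3 = (-0.9045)·3 + (-0.3015)·(-3) + 0.3015·(-1) = -2.1106; q_2·v_3 = (-0.4047)·3 + 0.3845·(-3) + (-0.8297)·(-1) = -1.5379.
u_3 = v_3 + 2.1106·q_1 + 1.5379·q_2 = (0.4685, -3.0450, -1.6396).
‖u_3‖ = 3.4900, so q_3 = (0.1342, -0.8725, -0.4698).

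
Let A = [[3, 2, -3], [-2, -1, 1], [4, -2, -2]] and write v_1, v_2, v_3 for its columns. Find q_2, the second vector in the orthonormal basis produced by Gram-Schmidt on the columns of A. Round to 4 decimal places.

q_2 = (0.6667, -0.3333, -0.6667)

v_1 = (3, -2, 4); ‖v_1‖ = 5.3852, so q_1 = (0.5571, -0.3714, 0.7428).
q_1·v_2 = 0.5571·2 + (-0.3714)·(-1) + 0.7428·(-2) = 0.0000.
u_2 = v_2 + 0.0000·q_1 = (2.0000, -1.0000, -2.0000).
‖u_2‖ = 3.0000, so q_2 = (0.6667, -0.3333, -0.6667).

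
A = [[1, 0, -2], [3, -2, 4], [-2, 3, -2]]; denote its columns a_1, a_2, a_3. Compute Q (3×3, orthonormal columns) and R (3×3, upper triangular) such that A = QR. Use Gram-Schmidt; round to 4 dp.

a_1 = (1, 3, -2); ‖a_1‖ = 3.7417, so q_1 = (0.2673, 0.8018, -0.5345).
q_1·a_2 = 0.2673·0 + 0.8018·(-2) + (-0.5345)·3 = -3.2071.
u_2 = a_2 + 3.2071·q_1 = (0.8571, 0.5714, 1.2857).
‖u_2‖ = 1.6475, so q_2 = (0.5203, 0.3468, 0.7804).
q_1·a_3 = 0.2673·(-2) + 0.8018·4 + (-0.5345)·(-2) = 3.7417; q_2·a_3 = 0.5203·(-2) + 0.3468·4 + 0.7804·(-2) = -1.2140.
u_3 = a_3 − 3.7417·q_1 + 1.2140·q_2 = (-2.3684, 1.4211, 0.9474).
‖u_3‖ = 2.9200, so q_3 = (-0.8111, 0.4867, 0.3244).

Q = [[0.2673, 0.5203, -0.8111], [0.8018, 0.3468, 0.4867], [-0.5345, 0.7804, 0.3244]], R = [[3.7417, -3.2071, 3.7417], [0.0000, 1.6475, -1.2140], [0.0000, 0.0000, 2.9200]]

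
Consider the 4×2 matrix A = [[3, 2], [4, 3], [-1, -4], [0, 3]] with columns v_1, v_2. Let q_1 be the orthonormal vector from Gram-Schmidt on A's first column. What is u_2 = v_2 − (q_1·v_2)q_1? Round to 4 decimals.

u_2 = (-0.5385, -0.3846, -3.1538, 3.0000)

v_1 = (3, 4, -1, 0); ‖v_1‖ = 5.0990, so q_1 = (0.5883, 0.7845, -0.1961, 0.0000).
q_1·v_2 = 0.5883·2 + 0.7845·3 + (-0.1961)·(-4) + 0.0000·3 = 4.3146.
u_2 = v_2 − 4.3146·q_1 = (-0.5385, -0.3846, -3.1538, 3.0000).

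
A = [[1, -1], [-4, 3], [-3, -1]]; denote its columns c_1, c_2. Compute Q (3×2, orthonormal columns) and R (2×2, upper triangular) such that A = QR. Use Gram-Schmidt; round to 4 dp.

Q = [[0.1961, -0.2301], [-0.7845, 0.5464], [-0.5883, -0.8053]], R = [[5.0990, -1.9612], [0.0000, 2.6747]]

c_1 = (1, -4, -3); ‖c_1‖ = 5.0990, so e_1 = (0.1961, -0.7845, -0.5883).
e_1·c_2 = 0.1961·(-1) + (-0.7845)·3 + (-0.5883)·(-1) = -1.9612.
u_2 = c_2 + 1.9612·e_1 = (-0.6154, 1.4615, -2.1538).
‖u_2‖ = 2.6747, so e_2 = (-0.2301, 0.5464, -0.8053).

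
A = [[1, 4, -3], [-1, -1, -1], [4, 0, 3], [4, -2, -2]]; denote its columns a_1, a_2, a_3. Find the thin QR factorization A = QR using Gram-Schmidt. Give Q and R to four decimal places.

a_1 = (1, -1, 4, 4); ‖a_1‖ = 5.8310, so q_1 = (0.1715, -0.1715, 0.6860, 0.6860).
q_1·a_2 = 0.1715·4 + (-0.1715)·(-1) + 0.6860·0 + 0.6860·(-2) = -0.5145.
u_2 = a_2 + 0.5145·q_1 = (4.0882, -1.0882, 0.3529, -1.6471).
‖u_2‖ = 4.5536, so q_2 = (0.8978, -0.2390, 0.0775, -0.3617).
q_1·a_3 = 0.1715·(-3) + (-0.1715)·(-1) + 0.6860·3 + 0.6860·(-2) = 0.3430; q_2·a_3 = 0.8978·(-3) + (-0.2390)·(-1) + 0.0775·3 + (-0.3617)·(-2) = -1.4985.
u_3 = a_3 − 0.3430·q_1 + 1.4985·q_2 = (-1.7135, -1.2993, 2.8809, -2.7773).
‖u_3‖ = 4.5428, so q_3 = (-0.3772, -0.2860, 0.6342, -0.6114).

Q = [[0.1715, 0.8978, -0.3772], [-0.1715, -0.2390, -0.2860], [0.6860, 0.0775, 0.6342], [0.6860, -0.3617, -0.6114]], R = [[5.8310, -0.5145, 0.3430], [0.0000, 4.5536, -1.4985], [0.0000, 0.0000, 4.5428]]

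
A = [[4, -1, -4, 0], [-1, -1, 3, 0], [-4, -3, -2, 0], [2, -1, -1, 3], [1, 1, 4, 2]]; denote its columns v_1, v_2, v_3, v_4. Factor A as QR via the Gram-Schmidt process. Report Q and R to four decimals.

Q = [[0.6489, -0.5476, -0.1527, -0.3751], [-0.1622, -0.2347, 0.7209, -0.5350], [-0.6489, -0.6415, -0.0575, 0.1700], [0.3244, -0.4224, 0.2354, 0.6818], [0.1622, 0.2347, 0.6311, 0.2816]], R = [[6.1644, 1.2978, -1.4600, 1.2978], [0.0000, 3.3639, 4.1306, -0.7979], [0.0000, 0.0000, 5.1775, 1.9682], [0.0000, 0.0000, 0.0000, 2.6087]]

e_1 = v_1/‖v_1‖ = (4, -1, -4, 2, 1)/6.1644 = (0.6489, -0.1622, -0.6489, 0.3244, 0.1622).
r_{12} = e_1·v_2 = 1.2978.
u_2 = v_2 − 1.2978·e_1 = (-1.8421, -0.7895, -2.1579, -1.4211, 0.7895).
‖u_2‖ = 3.3639, so e_2 = (-0.5476, -0.2347, -0.6415, -0.4224, 0.2347).
r_{13} = e_1·v_3 = -1.4600; r_{23} = e_2·v_3 = 4.1306.
u_3 = v_3 + 1.4600·e_1 − 4.1306·e_2 = (-0.7907, 3.7326, -0.2977, 1.2186, 3.2674).
‖u_3‖ = 5.1775, so e_3 = (-0.1527, 0.7209, -0.0575, 0.2354, 0.6311).
r_{14} = e_1·v_4 = 1.2978; r_{24} = e_2·v_4 = -0.7979; r_{34} = e_3·v_4 = 1.9682.
u_4 = v_4 − 1.2978·e_1 + 0.7979·e_2 − 1.9682·e_3 = (-0.9785, -1.3957, 0.4434, 1.7786, 0.7346).
‖u_4‖ = 2.6087, so e_4 = (-0.3751, -0.5350, 0.1700, 0.6818, 0.2816).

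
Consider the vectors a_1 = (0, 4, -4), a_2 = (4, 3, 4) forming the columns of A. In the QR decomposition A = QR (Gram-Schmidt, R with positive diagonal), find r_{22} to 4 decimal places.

r_{22} = 6.3640

a_1 = (0, 4, -4); ‖a_1‖ = 5.6569, so q_1 = (0.0000, 0.7071, -0.7071).
q_1·a_2 = 0.0000·4 + 0.7071·3 + (-0.7071)·4 = -0.7071.
u_2 = a_2 + 0.7071·q_1 = (4.0000, 3.5000, 3.5000).
r_{22} = ‖u_2‖ = 6.3640.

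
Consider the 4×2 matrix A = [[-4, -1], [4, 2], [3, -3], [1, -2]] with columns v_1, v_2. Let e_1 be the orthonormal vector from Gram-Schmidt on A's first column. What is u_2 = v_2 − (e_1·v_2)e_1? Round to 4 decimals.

v_1 = (-4, 4, 3, 1); ‖v_1‖ = 6.4807, so e_1 = (-0.6172, 0.6172, 0.4629, 0.1543).
e_1·v_2 = (-0.6172)·(-1) + 0.6172·2 + 0.4629·(-3) + 0.1543·(-2) = 0.1543.
u_2 = v_2 − 0.1543·e_1 = (-0.9048, 1.9048, -3.0714, -2.0238).

u_2 = (-0.9048, 1.9048, -3.0714, -2.0238)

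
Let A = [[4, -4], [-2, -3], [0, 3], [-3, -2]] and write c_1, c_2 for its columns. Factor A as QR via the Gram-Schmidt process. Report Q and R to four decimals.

Q = [[0.7428, -0.5635], [-0.3714, -0.5353], [0.0000, 0.4902], [-0.5571, -0.3944]], R = [[5.3852, -0.7428], [0.0000, 6.1195]]

c_1 = (4, -2, 0, -3); ‖c_1‖ = 5.3852, so q_1 = (0.7428, -0.3714, 0.0000, -0.5571).
q_1·c_2 = 0.7428·(-4) + (-0.3714)·(-3) + 0.0000·3 + (-0.5571)·(-2) = -0.7428.
u_2 = c_2 + 0.7428·q_1 = (-3.4483, -3.2759, 3.0000, -2.4138).
‖u_2‖ = 6.1195, so q_2 = (-0.5635, -0.5353, 0.4902, -0.3944).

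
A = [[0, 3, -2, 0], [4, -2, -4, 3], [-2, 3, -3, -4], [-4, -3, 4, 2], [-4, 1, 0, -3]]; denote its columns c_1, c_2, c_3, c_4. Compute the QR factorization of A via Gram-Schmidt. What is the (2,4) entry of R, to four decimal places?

c_1 = (0, 4, -2, -4, -4); ‖c_1‖ = 7.2111, so e_1 = (0.0000, 0.5547, -0.2774, -0.5547, -0.5547).
e_1·c_2 = 0.0000·3 + 0.5547·(-2) + (-0.2774)·3 + (-0.5547)·(-3) + (-0.5547)·1 = -0.8321.
u_2 = c_2 + 0.8321·e_1 = (3.0000, -1.5385, 2.7692, -3.4615, 0.5385).
‖u_2‖ = 5.5953, so e_2 = (0.5362, -0.2750, 0.4949, -0.6186, 0.0962).
r_{24} = e_2·c_4 = -4.3305.

r_{24} = -4.3305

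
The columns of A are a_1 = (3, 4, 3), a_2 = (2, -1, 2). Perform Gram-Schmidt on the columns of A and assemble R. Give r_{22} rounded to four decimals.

a_1 = (3, 4, 3); ‖a_1‖ = 5.8310, so e_1 = (0.5145, 0.6860, 0.5145).
e_1·a_2 = 0.5145·2 + 0.6860·(-1) + 0.5145·2 = 1.3720.
u_2 = a_2 − 1.3720·e_1 = (1.2941, -1.9412, 1.2941).
r_{22} = ‖u_2‖ = 2.6679.

r_{22} = 2.6679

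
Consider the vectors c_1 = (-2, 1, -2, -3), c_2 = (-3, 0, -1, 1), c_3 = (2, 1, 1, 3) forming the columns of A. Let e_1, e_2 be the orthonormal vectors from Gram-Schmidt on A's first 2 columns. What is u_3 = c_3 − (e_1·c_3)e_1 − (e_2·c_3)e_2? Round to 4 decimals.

c_1 = (-2, 1, -2, -3); ‖c_1‖ = 4.2426, so e_1 = (-0.4714, 0.2357, -0.4714, -0.7071).
e_1·c_2 = (-0.4714)·(-3) + 0.2357·0 + (-0.4714)·(-1) + (-0.7071)·1 = 1.1785.
u_2 = c_2 − 1.1785·e_1 = (-2.4444, -0.2778, -0.4444, 1.8333).
‖u_2‖ = 3.1002, so e_2 = (-0.7885, -0.0896, -0.1434, 0.5914).
e_1·c_3 = (-0.4714)·2 + 0.2357·1 + (-0.4714)·1 + (-0.7071)·3 = -3.2998; e_2·c_3 = (-0.7885)·2 + (-0.0896)·1 + (-0.1434)·1 + 0.5914·3 = -0.0358.
u_3 = c_3 + 3.2998·e_1 + 0.0358·e_2 = (0.4162, 1.7746, -0.5607, 0.6879).

u_3 = (0.4162, 1.7746, -0.5607, 0.6879)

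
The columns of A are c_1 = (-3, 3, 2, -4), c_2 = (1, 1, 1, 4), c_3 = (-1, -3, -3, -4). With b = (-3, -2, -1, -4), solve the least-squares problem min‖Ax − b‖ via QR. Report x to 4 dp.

e_1 = c_1/‖c_1‖ = (-3, 3, 2, -4)/6.1644 = (-0.4867, 0.4867, 0.3244, -0.6489).
r_{12} = e_1·c_2 = -2.2711.
u_2 = c_2 + 2.2711·e_1 = (-0.1053, 2.1053, 1.7368, 2.5263).
‖u_2‖ = 3.7205, so e_2 = (-0.0283, 0.5659, 0.4668, 0.6790).
r_{13} = e_1·c_3 = 0.6489; r_{23} = e_2·c_3 = -5.7859.
u_3 = c_3 − 0.6489·e_1 + 5.7859·e_2 = (-0.8479, -0.0418, -0.5095, 0.3498).
‖u_3‖ = 1.0501, so e_3 = (-0.8075, -0.0398, -0.4852, 0.3331).
Qᵀb = (2.7578, -4.2298, 1.6548).
Back-substitute: x_3 = 1.6548/1.0501 = 1.5759.
x_2 = (-4.2298 + 5.7859·1.5759)/3.7205 = 1.3138.
x_1 = (2.7578 + 2.2711·1.3138 − 0.6489·1.5759)/6.1644 = 0.7655.

x = (0.7655, 1.3138, 1.5759)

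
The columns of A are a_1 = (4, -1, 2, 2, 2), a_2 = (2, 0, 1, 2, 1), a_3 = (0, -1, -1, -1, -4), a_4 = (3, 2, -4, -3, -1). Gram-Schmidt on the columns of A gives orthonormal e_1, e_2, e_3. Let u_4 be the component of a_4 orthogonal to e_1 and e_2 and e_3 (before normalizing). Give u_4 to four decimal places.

e_1 = a_1/‖a_1‖ = (4, -1, 2, 2, 2)/5.3852 = (0.7428, -0.1857, 0.3714, 0.3714, 0.3714).
r_{12} = e_1·a_2 = 2.9711.
u_2 = a_2 − 2.9711·e_1 = (-0.2069, 0.5517, -0.1034, 0.8966, -0.1034).
‖u_2‖ = 1.0828, so e_2 = (-0.1911, 0.5095, -0.0955, 0.8280, -0.0955).
r_{13} = e_1·a_3 = -2.0426; r_{23} = e_2·a_3 = -0.8599.
u_3 = a_3 + 2.0426·e_1 + 0.8599·e_2 = (1.3529, -0.9412, -0.3235, 0.4706, -3.3235).
‖u_3‖ = 3.7534, so e_3 = (0.3605, -0.2508, -0.0862, 0.1254, -0.8855).
r_{14} = e_1·a_4 = -1.1142; r_{24} = e_2·a_4 = -1.5605; r_{34} = e_3·a_4 = 1.4340.
u_4 = a_4 + 1.1142·e_1 + 1.5605·e_2 − 1.4340·e_3 = (3.0125, 2.9478, -3.6117, -1.4739, 0.5344).

u_4 = (3.0125, 2.9478, -3.6117, -1.4739, 0.5344)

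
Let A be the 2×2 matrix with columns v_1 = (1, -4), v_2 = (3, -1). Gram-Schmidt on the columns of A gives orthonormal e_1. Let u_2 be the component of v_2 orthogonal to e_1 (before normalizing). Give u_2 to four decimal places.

e_1 = v_1/‖v_1‖ = (1, -4)/4.1231 = (0.2425, -0.9701).
r_{12} = e_1·v_2 = 1.6977.
u_2 = v_2 − 1.6977·e_1 = (2.5882, 0.6471).

u_2 = (2.5882, 0.6471)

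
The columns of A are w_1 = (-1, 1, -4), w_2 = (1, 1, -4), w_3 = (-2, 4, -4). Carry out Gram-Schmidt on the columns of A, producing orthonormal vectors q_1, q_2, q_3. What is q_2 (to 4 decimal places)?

w_1 = (-1, 1, -4); ‖w_1‖ = 4.2426, so q_1 = (-0.2357, 0.2357, -0.9428).
q_1·w_2 = (-0.2357)·1 + 0.2357·1 + (-0.9428)·(-4) = 3.7712.
u_2 = w_2 − 3.7712·q_1 = (1.8889, 0.1111, -0.4444).
‖u_2‖ = 1.9437, so q_2 = (0.9718, 0.0572, -0.2287).

q_2 = (0.9718, 0.0572, -0.2287)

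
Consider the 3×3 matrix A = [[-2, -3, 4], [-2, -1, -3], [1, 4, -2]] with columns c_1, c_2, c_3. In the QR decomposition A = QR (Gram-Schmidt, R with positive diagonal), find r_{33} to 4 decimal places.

q_1 = c_1/‖c_1‖ = (-2, -2, 1)/3.0000 = (-0.6667, -0.6667, 0.3333).
r_{12} = q_1·c_2 = 4.0000.
u_2 = c_2 − 4.0000·q_1 = (-0.3333, 1.6667, 2.6667).
‖u_2‖ = 3.1623, so q_2 = (-0.1054, 0.5270, 0.8433).
r_{13} = q_1·c_3 = -1.3333; r_{23} = q_2·c_3 = -3.6893.
u_3 = c_3 + 1.3333·q_1 + 3.6893·q_2 = (2.7222, -1.9444, 1.5556).
r_{33} = ‖u_3‖ = 3.6893.

r_{33} = 3.6893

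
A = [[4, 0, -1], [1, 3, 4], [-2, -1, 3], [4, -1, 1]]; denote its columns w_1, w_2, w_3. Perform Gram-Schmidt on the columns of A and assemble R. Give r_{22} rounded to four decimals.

w_1 = (4, 1, -2, 4); ‖w_1‖ = 6.0828, so e_1 = (0.6576, 0.1644, -0.3288, 0.6576).
e_1·w_2 = 0.6576·0 + 0.1644·3 + (-0.3288)·(-1) + 0.6576·(-1) = 0.1644.
u_2 = w_2 − 0.1644·e_1 = (-0.1081, 2.9730, -0.9459, -1.1081).
r_{22} = ‖u_2‖ = 3.3125.

r_{22} = 3.3125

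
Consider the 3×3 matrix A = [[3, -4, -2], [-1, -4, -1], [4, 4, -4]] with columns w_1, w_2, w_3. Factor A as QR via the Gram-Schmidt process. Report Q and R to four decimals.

Q = [[0.5883, -0.7295, 0.3487], [-0.1961, -0.5472, -0.8137], [0.7845, 0.4104, -0.4650]], R = [[5.0990, 1.5689, -4.1184], [0.0000, 6.7482, 0.3648], [0.0000, 0.0000, 1.9762]]

w_1 = (3, -1, 4); ‖w_1‖ = 5.0990, so e_1 = (0.5883, -0.1961, 0.7845).
e_1·w_2 = 0.5883·(-4) + (-0.1961)·(-4) + 0.7845·4 = 1.5689.
u_2 = w_2 − 1.5689·e_1 = (-4.9231, -3.6923, 2.7692).
‖u_2‖ = 6.7482, so e_2 = (-0.7295, -0.5472, 0.4104).
e_1·w_3 = 0.5883·(-2) + (-0.1961)·(-1) + 0.7845·(-4) = -4.1184; e_2·w_3 = (-0.7295)·(-2) + (-0.5472)·(-1) + 0.4104·(-4) = 0.3648.
u_3 = w_3 + 4.1184·e_1 − 0.3648·e_2 = (0.6892, -1.6081, -0.9189).
‖u_3‖ = 1.9762, so e_3 = (0.3487, -0.8137, -0.4650).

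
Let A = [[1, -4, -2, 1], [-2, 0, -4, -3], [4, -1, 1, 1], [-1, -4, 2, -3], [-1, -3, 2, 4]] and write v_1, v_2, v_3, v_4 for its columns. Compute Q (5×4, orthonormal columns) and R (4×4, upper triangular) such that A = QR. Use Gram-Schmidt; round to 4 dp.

e_1 = v_1/‖v_1‖ = (1, -2, 4, -1, -1)/4.7958 = (0.2085, -0.4170, 0.8341, -0.2085, -0.2085).
r_{12} = e_1·v_2 = -0.2085.
u_2 = v_2 + 0.2085·e_1 = (-3.9565, -0.0870, -0.8261, -4.0435, -3.0435).
‖u_2‖ = 6.4774, so e_2 = (-0.6108, -0.0134, -0.1275, -0.6242, -0.4699).
r_{13} = e_1·v_3 = 1.2511; r_{23} = e_2·v_3 = -1.0404.
u_3 = v_3 − 1.2511·e_1 + 1.0404·e_2 = (-2.8964, -3.4922, -0.1762, 1.6114, 1.7720).
‖u_3‖ = 5.1335, so e_3 = (-0.5642, -0.6803, -0.0343, 0.3139, 0.3452).
r_{14} = e_1·v_4 = 2.0851; r_{24} = e_2·v_4 = -0.7048; r_{34} = e_3·v_4 = 1.8814.
u_4 = v_4 − 2.0851·e_1 + 0.7048·e_2 − 1.8814·e_3 = (1.1962, -0.8600, -0.7645, -3.5958, 3.4542).
‖u_4‖ = 5.2551, so e_4 = (0.2276, -0.1637, -0.1455, -0.6842, 0.6573).

Q = [[0.2085, -0.6108, -0.5642, 0.2276], [-0.4170, -0.0134, -0.6803, -0.1637], [0.8341, -0.1275, -0.0343, -0.1455], [-0.2085, -0.6242, 0.3139, -0.6842], [-0.2085, -0.4699, 0.3452, 0.6573]], R = [[4.7958, -0.2085, 1.2511, 2.0851], [0.0000, 6.4774, -1.0404, -0.7048], [0.0000, 0.0000, 5.1335, 1.8814], [0.0000, 0.0000, 0.0000, 5.2551]]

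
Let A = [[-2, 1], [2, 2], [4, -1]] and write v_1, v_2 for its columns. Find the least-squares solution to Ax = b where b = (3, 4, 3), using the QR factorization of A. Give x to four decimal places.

e_1 = v_1/‖v_1‖ = (-2, 2, 4)/4.8990 = (-0.4082, 0.4082, 0.8165).
r_{12} = e_1·v_2 = -0.4082.
u_2 = v_2 + 0.4082·e_1 = (0.8333, 2.1667, -0.6667).
‖u_2‖ = 2.4152, so e_2 = (0.3450, 0.8971, -0.2760).
Qᵀb = (2.8577, 3.7954).
Back-substitute: x_2 = 3.7954/2.4152 = 1.5714.
x_1 = (2.8577 + 0.4082·1.5714)/4.8990 = 0.7143.

x = (0.7143, 1.5714)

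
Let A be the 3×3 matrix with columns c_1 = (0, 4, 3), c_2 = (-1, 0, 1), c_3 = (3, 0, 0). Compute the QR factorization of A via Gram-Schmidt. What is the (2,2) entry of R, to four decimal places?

c_1 = (0, 4, 3); ‖c_1‖ = 5.0000, so e_1 = (0.0000, 0.8000, 0.6000).
e_1·c_2 = 0.0000·(-1) + 0.8000·0 + 0.6000·1 = 0.6000.
u_2 = c_2 − 0.6000·e_1 = (-1.0000, -0.4800, 0.6400).
r_{22} = ‖u_2‖ = 1.2806.

r_{22} = 1.2806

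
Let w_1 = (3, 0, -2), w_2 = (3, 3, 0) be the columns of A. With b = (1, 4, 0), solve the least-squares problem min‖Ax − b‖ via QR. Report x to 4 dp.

q_1 = w_1/‖w_1‖ = (3, 0, -2)/3.6056 = (0.8321, 0.0000, -0.5547).
r_{12} = q_1·w_2 = 2.4962.
u_2 = w_2 − 2.4962·q_1 = (0.9231, 3.0000, 1.3846).
‖u_2‖ = 3.4306, so q_2 = (0.2691, 0.8745, 0.4036).
Qᵀb = (0.8321, 3.7670).
Back-substitute: x_2 = 3.7670/3.4306 = 1.0980.
x_1 = (0.8321 − 2.4962·1.0980)/3.6056 = -0.5294.

x = (-0.5294, 1.0980)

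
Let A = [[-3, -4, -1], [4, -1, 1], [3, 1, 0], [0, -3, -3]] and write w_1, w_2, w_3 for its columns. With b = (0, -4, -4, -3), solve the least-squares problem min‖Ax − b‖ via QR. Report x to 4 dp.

w_1 = (-3, 4, 3, 0); ‖w_1‖ = 5.8310, so e_1 = (-0.5145, 0.6860, 0.5145, 0.0000).
e_1·w_2 = (-0.5145)·(-4) + 0.6860·(-1) + 0.5145·1 + 0.0000·(-3) = 1.8865.
u_2 = w_2 − 1.8865·e_1 = (-3.0294, -2.2941, 0.0294, -3.0000).
‖u_2‖ = 4.8416, so e_2 = (-0.6257, -0.4738, 0.0061, -0.6196).
e_1·w_3 = (-0.5145)·(-1) + 0.6860·1 + 0.5145·0 + 0.0000·(-3) = 1.2005; e_2·w_3 = (-0.6257)·(-1) + (-0.4738)·1 + 0.0061·0 + (-0.6196)·(-3) = 2.0108.
u_3 = w_3 − 1.2005·e_1 − 2.0108·e_2 = (0.8758, 1.1292, -0.6299, -1.7541).
‖u_3‖ = 2.3485, so e_3 = (0.3729, 0.4808, -0.2682, -0.7469).
Qᵀb = (-4.8020, 3.7299, 1.3901).
Back-substitute: x_3 = 1.3901/2.3485 = 0.5919.
x_2 = (3.7299 − 2.0108·0.5919)/4.8416 = 0.5246.
x_1 = (-4.8020 − 1.8865·0.5246 − 1.2005·0.5919)/5.8310 = -1.1151.

x = (-1.1151, 0.5246, 0.5919)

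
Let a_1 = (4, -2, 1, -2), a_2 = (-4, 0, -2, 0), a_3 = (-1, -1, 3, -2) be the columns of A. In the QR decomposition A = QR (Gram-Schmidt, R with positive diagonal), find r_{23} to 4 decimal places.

r_{23} = 0.6030

e_1 = a_1/‖a_1‖ = (4, -2, 1, -2)/5.0000 = (0.8000, -0.4000, 0.2000, -0.4000).
r_{12} = e_1·a_2 = -3.6000.
u_2 = a_2 + 3.6000·e_1 = (-1.1200, -1.4400, -1.2800, -1.4400).
‖u_2‖ = 2.6533, so e_2 = (-0.4221, -0.5427, -0.4824, -0.5427).
r_{23} = e_2·a_3 = 0.6030.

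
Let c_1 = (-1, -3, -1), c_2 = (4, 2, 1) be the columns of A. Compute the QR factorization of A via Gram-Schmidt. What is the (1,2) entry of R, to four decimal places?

r_{12} = -3.3166

c_1 = (-1, -3, -1); ‖c_1‖ = 3.3166, so e_1 = (-0.3015, -0.9045, -0.3015).
r_{12} = e_1·c_2 = -3.3166.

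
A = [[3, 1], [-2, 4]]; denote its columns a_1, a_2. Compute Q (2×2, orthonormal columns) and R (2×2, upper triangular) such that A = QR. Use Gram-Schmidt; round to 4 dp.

Q = [[0.8321, 0.5547], [-0.5547, 0.8321]], R = [[3.6056, -1.3868], [0.0000, 3.8829]]

q_1 = a_1/‖a_1‖ = (3, -2)/3.6056 = (0.8321, -0.5547).
r_{12} = q_1·a_2 = -1.3868.
u_2 = a_2 + 1.3868·q_1 = (2.1538, 3.2308).
‖u_2‖ = 3.8829, so q_2 = (0.5547, 0.8321).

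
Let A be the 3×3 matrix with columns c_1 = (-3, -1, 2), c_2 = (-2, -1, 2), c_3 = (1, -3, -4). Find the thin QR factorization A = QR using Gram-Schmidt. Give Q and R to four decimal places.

Q = [[-0.8018, 0.5976, 0.0000], [-0.2673, -0.3586, -0.8944], [0.5345, 0.7171, -0.4472]], R = [[3.7417, 2.9399, -2.1381], [0.0000, 0.5976, -1.1952], [0.0000, 0.0000, 4.4721]]

e_1 = c_1/‖c_1‖ = (-3, -1, 2)/3.7417 = (-0.8018, -0.2673, 0.5345).
r_{12} = e_1·c_2 = 2.9399.
u_2 = c_2 − 2.9399·e_1 = (0.3571, -0.2143, 0.4286).
‖u_2‖ = 0.5976, so e_2 = (0.5976, -0.3586, 0.7171).
r_{13} = e_1·c_3 = -2.1381; r_{23} = e_2·c_3 = -1.1952.
u_3 = c_3 + 2.1381·e_1 + 1.1952·e_2 = (0.0000, -4.0000, -2.0000).
‖u_3‖ = 4.4721, so e_3 = (0.0000, -0.8944, -0.4472).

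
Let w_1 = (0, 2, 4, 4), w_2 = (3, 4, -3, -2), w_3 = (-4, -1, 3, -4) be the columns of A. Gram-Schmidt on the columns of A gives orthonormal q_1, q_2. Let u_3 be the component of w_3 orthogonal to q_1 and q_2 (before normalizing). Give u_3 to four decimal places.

u_3 = (-2.3235, 1.9412, 2.7353, -3.7059)

q_1 = w_1/‖w_1‖ = (0, 2, 4, 4)/6.0000 = (0.0000, 0.3333, 0.6667, 0.6667).
r_{12} = q_1·w_2 = -2.0000.
u_2 = w_2 + 2.0000·q_1 = (3.0000, 4.6667, -1.6667, -0.6667).
‖u_2‖ = 5.8310, so q_2 = (0.5145, 0.8003, -0.2858, -0.1143).
r_{13} = q_1·w_3 = -1.0000; r_{23} = q_2·w_3 = -3.2585.
u_3 = w_3 + 1.0000·q_1 + 3.2585·q_2 = (-2.3235, 1.9412, 2.7353, -3.7059).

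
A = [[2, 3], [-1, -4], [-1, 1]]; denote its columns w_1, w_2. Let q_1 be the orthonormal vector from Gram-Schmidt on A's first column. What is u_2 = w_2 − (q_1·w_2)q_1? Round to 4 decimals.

u_2 = (0.0000, -2.5000, 2.5000)

q_1 = w_1/‖w_1‖ = (2, -1, -1)/2.4495 = (0.8165, -0.4082, -0.4082).
r_{12} = q_1·w_2 = 3.6742.
u_2 = w_2 − 3.6742·q_1 = (0.0000, -2.5000, 2.5000).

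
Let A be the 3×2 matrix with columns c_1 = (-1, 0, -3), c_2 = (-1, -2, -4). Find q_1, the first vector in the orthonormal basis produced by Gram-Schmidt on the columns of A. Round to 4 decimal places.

q_1 = c_1/‖c_1‖ = (-1, 0, -3)/3.1623 = (-0.3162, 0.0000, -0.9487).

q_1 = (-0.3162, 0.0000, -0.9487)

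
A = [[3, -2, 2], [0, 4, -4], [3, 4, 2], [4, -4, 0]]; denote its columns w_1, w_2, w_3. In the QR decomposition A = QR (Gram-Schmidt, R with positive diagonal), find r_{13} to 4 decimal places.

e_1 = w_1/‖w_1‖ = (3, 0, 3, 4)/5.8310 = (0.5145, 0.0000, 0.5145, 0.6860).
r_{13} = e_1·w_3 = 2.0580.

r_{13} = 2.0580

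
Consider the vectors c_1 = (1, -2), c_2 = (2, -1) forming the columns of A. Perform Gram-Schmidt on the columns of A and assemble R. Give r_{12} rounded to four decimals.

r_{12} = 1.7889

c_1 = (1, -2); ‖c_1‖ = 2.2361, so e_1 = (0.4472, -0.8944).
r_{12} = e_1·c_2 = 1.7889.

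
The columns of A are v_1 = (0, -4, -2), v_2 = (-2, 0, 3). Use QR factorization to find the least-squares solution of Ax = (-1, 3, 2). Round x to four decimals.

e_1 = v_1/‖v_1‖ = (0, -4, -2)/4.4721 = (0.0000, -0.8944, -0.4472).
r_{12} = e_1·v_2 = -1.3416.
u_2 = v_2 + 1.3416·e_1 = (-2.0000, -1.2000, 2.4000).
‖u_2‖ = 3.3466, so e_2 = (-0.5976, -0.3586, 0.7171).
Qᵀb = (-3.5777, 0.9562).
Back-substitute: x_2 = 0.9562/3.3466 = 0.2857.
x_1 = (-3.5777 + 1.3416·0.2857)/4.4721 = -0.7143.

x = (-0.7143, 0.2857)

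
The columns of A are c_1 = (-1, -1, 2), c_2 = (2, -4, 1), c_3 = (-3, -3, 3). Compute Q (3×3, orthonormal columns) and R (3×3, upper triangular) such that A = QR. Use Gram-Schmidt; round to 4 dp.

c_1 = (-1, -1, 2); ‖c_1‖ = 2.4495, so q_1 = (-0.4082, -0.4082, 0.8165).
q_1·c_2 = (-0.4082)·2 + (-0.4082)·(-4) + 0.8165·1 = 1.6330.
u_2 = c_2 − 1.6330·q_1 = (2.6667, -3.3333, -0.3333).
‖u_2‖ = 4.2817, so q_2 = (0.6228, -0.7785, -0.0778).
q_1·c_3 = (-0.4082)·(-3) + (-0.4082)·(-3) + 0.8165·3 = 4.8990; q_2·c_3 = 0.6228·(-3) + (-0.7785)·(-3) + (-0.0778)·3 = 0.2335.
u_3 = c_3 − 4.8990·q_1 − 0.2335·q_2 = (-1.1455, -0.8182, -0.9818).
‖u_3‖ = 1.7162, so q_3 = (-0.6674, -0.4767, -0.5721).

Q = [[-0.4082, 0.6228, -0.6674], [-0.4082, -0.7785, -0.4767], [0.8165, -0.0778, -0.5721]], R = [[2.4495, 1.6330, 4.8990], [0.0000, 4.2817, 0.2335], [0.0000, 0.0000, 1.7162]]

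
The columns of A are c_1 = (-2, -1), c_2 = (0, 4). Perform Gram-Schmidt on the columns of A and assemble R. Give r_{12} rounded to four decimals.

r_{12} = -1.7889

c_1 = (-2, -1); ‖c_1‖ = 2.2361, so e_1 = (-0.8944, -0.4472).
r_{12} = e_1·c_2 = -1.7889.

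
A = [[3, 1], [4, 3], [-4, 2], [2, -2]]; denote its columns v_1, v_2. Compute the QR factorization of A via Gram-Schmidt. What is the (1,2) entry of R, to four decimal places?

e_1 = v_1/‖v_1‖ = (3, 4, -4, 2)/6.7082 = (0.4472, 0.5963, -0.5963, 0.2981).
r_{12} = e_1·v_2 = 0.4472.

r_{12} = 0.4472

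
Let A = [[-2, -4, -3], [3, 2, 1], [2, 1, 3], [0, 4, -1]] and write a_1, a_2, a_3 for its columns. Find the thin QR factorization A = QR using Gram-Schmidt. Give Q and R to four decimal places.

q_1 = a_1/‖a_1‖ = (-2, 3, 2, 0)/4.1231 = (-0.4851, 0.7276, 0.4851, 0.0000).
r_{12} = q_1·a_2 = 3.8806.
u_2 = a_2 − 3.8806·q_1 = (-2.1176, -0.8235, -0.8824, 4.0000).
‖u_2‖ = 4.6841, so q_2 = (-0.4521, -0.1758, -0.1884, 0.8539).
r_{13} = q_1·a_3 = 3.6380; r_{23} = q_2·a_3 = -0.2386.
u_3 = a_3 − 3.6380·q_1 + 0.2386·q_2 = (-1.3432, -1.6890, 1.1903, -0.7962).
‖u_3‖ = 2.5899, so q_3 = (-0.5186, -0.6521, 0.4596, -0.3074).

Q = [[-0.4851, -0.4521, -0.5186], [0.7276, -0.1758, -0.6521], [0.4851, -0.1884, 0.4596], [0.0000, 0.8539, -0.3074]], R = [[4.1231, 3.8806, 3.6380], [0.0000, 4.6841, -0.2386], [0.0000, 0.0000, 2.5899]]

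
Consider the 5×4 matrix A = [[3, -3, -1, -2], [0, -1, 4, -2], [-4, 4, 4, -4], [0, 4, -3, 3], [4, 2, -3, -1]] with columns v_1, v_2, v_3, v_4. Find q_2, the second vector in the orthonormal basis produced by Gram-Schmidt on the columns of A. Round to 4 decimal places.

q_1 = v_1/‖v_1‖ = (3, 0, -4, 0, 4)/6.4031 = (0.4685, 0.0000, -0.6247, 0.0000, 0.6247).
r_{12} = q_1·v_2 = -2.6550.
u_2 = v_2 + 2.6550·q_1 = (-1.7561, -1.0000, 2.3415, 4.0000, 3.6585).
‖u_2‖ = 6.2411, so q_2 = (-0.2814, -0.1602, 0.3752, 0.6409, 0.5862).

q_2 = (-0.2814, -0.1602, 0.3752, 0.6409, 0.5862)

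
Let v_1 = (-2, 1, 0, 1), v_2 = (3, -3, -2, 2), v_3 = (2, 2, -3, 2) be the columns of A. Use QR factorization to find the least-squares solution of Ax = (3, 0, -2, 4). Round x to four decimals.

v_1 = (-2, 1, 0, 1); ‖v_1‖ = 2.4495, so q_1 = (-0.8165, 0.4082, 0.0000, 0.4082).
q_1·v_2 = (-0.8165)·3 + 0.4082·(-3) + 0.0000·(-2) + 0.4082·2 = -2.8577.
u_2 = v_2 + 2.8577·q_1 = (0.6667, -1.8333, -2.0000, 3.1667).
‖u_2‖ = 4.2230, so q_2 = (0.1579, -0.4341, -0.4736, 0.7499).
q_1·v_3 = (-0.8165)·2 + 0.4082·2 + 0.0000·(-3) + 0.4082·2 = 0.0000; q_2·v_3 = 0.1579·2 + (-0.4341)·2 + (-0.4736)·(-3) + 0.7499·2 = 2.3680.
u_3 = v_3 + 0.0000·q_1 − 2.3680·q_2 = (1.6262, 3.0280, -1.8785, 0.2243).
‖u_3‖ = 3.9233, so q_3 = (0.4145, 0.7718, -0.4788, 0.0572).
Qᵀb = (-0.8165, 4.4203, 2.4297).
Back-substitute: x_3 = 2.4297/3.9233 = 0.6193.
x_2 = (4.4203 − 2.3680·0.6193)/4.2230 = 0.6995.
x_1 = (-0.8165 + 2.8577·0.6995 + 0.0000·0.6193)/2.4495 = 0.4827.

x = (0.4827, 0.6995, 0.6193)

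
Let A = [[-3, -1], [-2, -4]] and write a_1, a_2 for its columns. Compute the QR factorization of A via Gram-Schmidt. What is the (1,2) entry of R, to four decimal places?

a_1 = (-3, -2); ‖a_1‖ = 3.6056, so e_1 = (-0.8321, -0.5547).
r_{12} = e_1·a_2 = 3.0509.

r_{12} = 3.0509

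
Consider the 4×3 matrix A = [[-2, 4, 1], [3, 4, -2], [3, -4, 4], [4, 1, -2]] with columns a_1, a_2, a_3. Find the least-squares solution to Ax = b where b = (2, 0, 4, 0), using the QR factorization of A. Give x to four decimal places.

q_1 = a_1/‖a_1‖ = (-2, 3, 3, 4)/6.1644 = (-0.3244, 0.4867, 0.4867, 0.6489).
r_{12} = q_1·a_2 = -0.6489.
u_2 = a_2 + 0.6489·q_1 = (3.7895, 4.3158, -3.6842, 1.4211).
‖u_2‖ = 6.9699, so q_2 = (0.5437, 0.6192, -0.5286, 0.2039).
r_{13} = q_1·a_3 = -0.6489; r_{23} = q_2·a_3 = -3.2169.
u_3 = a_3 + 0.6489·q_1 + 3.2169·q_2 = (2.5385, 0.3077, 2.6154, -0.9231).
‖u_3‖ = 3.7724, so q_3 = (0.6729, 0.0816, 0.6933, -0.2447).
Qᵀb = (1.2978, -1.0270, 4.1190).
Back-substitute: x_3 = 4.1190/3.7724 = 1.0919.
x_2 = (-1.0270 + 3.2169·1.0919)/6.9699 = 0.3566.
x_1 = (1.2978 + 0.6489·0.3566 + 0.6489·1.0919)/6.1644 = 0.3630.

x = (0.3630, 0.3566, 1.0919)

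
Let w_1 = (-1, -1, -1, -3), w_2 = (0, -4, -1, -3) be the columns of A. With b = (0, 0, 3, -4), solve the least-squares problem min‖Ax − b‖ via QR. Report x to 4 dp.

x = (0.9310, -0.1552)

w_1 = (-1, -1, -1, -3); ‖w_1‖ = 3.4641, so e_1 = (-0.2887, -0.2887, -0.2887, -0.8660).
e_1·w_2 = (-0.2887)·0 + (-0.2887)·(-4) + (-0.2887)·(-1) + (-0.8660)·(-3) = 4.0415.
u_2 = w_2 − 4.0415·e_1 = (1.1667, -2.8333, 0.1667, 0.5000).
‖u_2‖ = 3.1091, so e_2 = (0.3752, -0.9113, 0.0536, 0.1608).
Qᵀb = (2.5981, -0.4825).
Back-substitute: x_2 = -0.4825/3.1091 = -0.1552.
x_1 = (2.5981 − 4.0415·(-0.1552))/3.4641 = 0.9310.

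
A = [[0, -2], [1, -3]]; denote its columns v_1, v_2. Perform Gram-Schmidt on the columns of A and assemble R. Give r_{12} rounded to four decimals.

r_{12} = -3.0000

e_1 = v_1/‖v_1‖ = (0, 1)/1.0000 = (0.0000, 1.0000).
r_{12} = e_1·v_2 = -3.0000.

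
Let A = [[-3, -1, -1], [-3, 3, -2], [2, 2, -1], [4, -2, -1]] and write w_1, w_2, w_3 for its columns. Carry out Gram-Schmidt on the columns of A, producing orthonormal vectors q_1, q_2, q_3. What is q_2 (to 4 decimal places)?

q_1 = w_1/‖w_1‖ = (-3, -3, 2, 4)/6.1644 = (-0.4867, -0.4867, 0.3244, 0.6489).
r_{12} = q_1·w_2 = -1.6222.
u_2 = w_2 + 1.6222·q_1 = (-1.7895, 2.2105, 2.5263, -0.9474).
‖u_2‖ = 3.9203, so q_2 = (-0.4565, 0.5639, 0.6444, -0.2417).

q_2 = (-0.4565, 0.5639, 0.6444, -0.2417)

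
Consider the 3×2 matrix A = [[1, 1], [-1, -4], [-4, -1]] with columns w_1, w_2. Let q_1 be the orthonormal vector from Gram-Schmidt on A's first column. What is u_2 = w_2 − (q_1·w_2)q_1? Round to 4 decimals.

u_2 = (0.5000, -3.5000, 1.0000)

w_1 = (1, -1, -4); ‖w_1‖ = 4.2426, so q_1 = (0.2357, -0.2357, -0.9428).
q_1·w_2 = 0.2357·1 + (-0.2357)·(-4) + (-0.9428)·(-1) = 2.1213.
u_2 = w_2 − 2.1213·q_1 = (0.5000, -3.5000, 1.0000).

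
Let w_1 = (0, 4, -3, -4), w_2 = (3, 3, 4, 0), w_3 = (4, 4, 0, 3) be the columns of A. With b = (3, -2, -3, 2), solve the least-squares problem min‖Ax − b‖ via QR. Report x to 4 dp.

w_1 = (0, 4, -3, -4); ‖w_1‖ = 6.4031, so q_1 = (0.0000, 0.6247, -0.4685, -0.6247).
q_1·w_2 = 0.0000·3 + 0.6247·3 + (-0.4685)·4 + (-0.6247)·0 = 0.0000.
u_2 = w_2 + 0.0000·q_1 = (3.0000, 3.0000, 4.0000, 0.0000).
‖u_2‖ = 5.8310, so q_2 = (0.5145, 0.5145, 0.6860, 0.0000).
q_1·w_3 = 0.0000·4 + 0.6247·4 + (-0.4685)·0 + (-0.6247)·3 = 0.6247; q_2·w_3 = 0.5145·4 + 0.5145·4 + 0.6860·0 + 0.0000·3 = 4.1160.
u_3 = w_3 − 0.6247·q_1 − 4.1160·q_2 = (1.8824, 1.4921, -2.5308, 3.3902).
‖u_3‖ = 4.8650, so q_3 = (0.3869, 0.3067, -0.5202, 0.6969).
Qᵀb = (-1.0932, -1.5435, 3.5017).
Back-substitute: x_3 = 3.5017/4.8650 = 0.7198.
x_2 = (-1.5435 − 4.1160·0.7198)/5.8310 = -0.7728.
x_1 = (-1.0932 + 0.0000·(-0.7728) − 0.6247·0.7198)/6.4031 = -0.2410.

x = (-0.2410, -0.7728, 0.7198)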